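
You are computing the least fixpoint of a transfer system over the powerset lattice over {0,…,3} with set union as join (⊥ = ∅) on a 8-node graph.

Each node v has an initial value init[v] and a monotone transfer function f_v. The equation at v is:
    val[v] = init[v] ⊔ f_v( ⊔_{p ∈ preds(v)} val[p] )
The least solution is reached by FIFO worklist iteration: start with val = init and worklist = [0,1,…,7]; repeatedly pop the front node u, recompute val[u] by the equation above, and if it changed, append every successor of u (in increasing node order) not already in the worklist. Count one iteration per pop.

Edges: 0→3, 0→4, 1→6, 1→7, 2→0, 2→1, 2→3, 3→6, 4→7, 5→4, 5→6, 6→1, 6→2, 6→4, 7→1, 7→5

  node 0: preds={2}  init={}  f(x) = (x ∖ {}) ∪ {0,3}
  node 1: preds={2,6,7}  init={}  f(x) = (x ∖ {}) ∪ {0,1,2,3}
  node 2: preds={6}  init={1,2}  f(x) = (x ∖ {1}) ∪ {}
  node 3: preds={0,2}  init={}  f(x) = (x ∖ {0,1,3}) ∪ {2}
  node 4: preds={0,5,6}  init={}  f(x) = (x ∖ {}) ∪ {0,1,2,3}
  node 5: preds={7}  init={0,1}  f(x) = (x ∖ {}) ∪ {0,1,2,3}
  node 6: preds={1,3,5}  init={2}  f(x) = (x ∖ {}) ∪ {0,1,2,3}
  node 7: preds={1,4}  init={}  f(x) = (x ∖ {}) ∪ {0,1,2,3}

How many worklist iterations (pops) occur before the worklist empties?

Trace (15 dequeues):
  [1] u=0 | in {1,2} | out {0,1,2,3} | prev {} | push {}
  [2] u=1 | in {1,2} | out {0,1,2,3} | prev {} | push {}
  [3] u=2 | in {2} | out {1,2} | ==
  [4] u=3 | in {0,1,2,3} | out {2} | prev {} | push {}
  [5] u=4 | in {0,1,2,3} | out {0,1,2,3} | prev {} | push {}
  [6] u=5 | in {} | out {0,1,2,3} | prev {0,1} | push {4}
  [7] u=6 | in {0,1,2,3} | out {0,1,2,3} | prev {2} | push {1,2}
  [8] u=7 | in {0,1,2,3} | out {0,1,2,3} | prev {} | push {5}
  [9] u=4 | in {0,1,2,3} | out {0,1,2,3} | ==
  [10] u=1 | in {0,1,2,3} | out {0,1,2,3} | ==
  [11] u=2 | in {0,1,2,3} | out {0,1,2,3} | prev {1,2} | push {0,1,3}
  [12] u=5 | in {0,1,2,3} | out {0,1,2,3} | ==
  [13] u=0 | in {0,1,2,3} | out {0,1,2,3} | ==
  [14] u=1 | in {0,1,2,3} | out {0,1,2,3} | ==
  [15] u=3 | in {0,1,2,3} | out {2} | ==

Converged values:
  [0] {0,1,2,3}
  [1] {0,1,2,3}
  [2] {0,1,2,3}
  [3] {2}
  [4] {0,1,2,3}
  [5] {0,1,2,3}
  [6] {0,1,2,3}
  [7] {0,1,2,3}

15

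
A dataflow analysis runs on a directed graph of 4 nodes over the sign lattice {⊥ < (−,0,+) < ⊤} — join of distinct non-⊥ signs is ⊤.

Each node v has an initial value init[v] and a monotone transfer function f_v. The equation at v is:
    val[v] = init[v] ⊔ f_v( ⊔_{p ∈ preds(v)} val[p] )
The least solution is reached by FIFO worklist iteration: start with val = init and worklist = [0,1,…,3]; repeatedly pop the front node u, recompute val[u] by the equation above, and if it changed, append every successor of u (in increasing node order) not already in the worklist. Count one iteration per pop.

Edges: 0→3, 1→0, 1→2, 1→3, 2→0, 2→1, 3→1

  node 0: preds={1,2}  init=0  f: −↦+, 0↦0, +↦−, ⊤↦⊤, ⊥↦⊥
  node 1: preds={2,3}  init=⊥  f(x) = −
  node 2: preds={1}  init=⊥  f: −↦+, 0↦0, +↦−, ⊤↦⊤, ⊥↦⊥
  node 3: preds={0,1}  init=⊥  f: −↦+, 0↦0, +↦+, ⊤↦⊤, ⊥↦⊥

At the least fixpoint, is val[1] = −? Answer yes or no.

Trace (7 dequeues):
  [1] u=0 | in ⊥ | out 0 | ==
  [2] u=1 | in ⊥ | out − | prev ⊥ | push {0}
  [3] u=2 | in − | out + | prev ⊥ | push {1}
  [4] u=3 | in ⊤ | out ⊤ | prev ⊥ | push {}
  [5] u=0 | in ⊤ | out ⊤ | prev 0 | push {3}
  [6] u=1 | in ⊤ | out − | ==
  [7] u=3 | in ⊤ | out ⊤ | ==

Converged values:
  [0] ⊤
  [1] −
  [2] +
  [3] ⊤

yes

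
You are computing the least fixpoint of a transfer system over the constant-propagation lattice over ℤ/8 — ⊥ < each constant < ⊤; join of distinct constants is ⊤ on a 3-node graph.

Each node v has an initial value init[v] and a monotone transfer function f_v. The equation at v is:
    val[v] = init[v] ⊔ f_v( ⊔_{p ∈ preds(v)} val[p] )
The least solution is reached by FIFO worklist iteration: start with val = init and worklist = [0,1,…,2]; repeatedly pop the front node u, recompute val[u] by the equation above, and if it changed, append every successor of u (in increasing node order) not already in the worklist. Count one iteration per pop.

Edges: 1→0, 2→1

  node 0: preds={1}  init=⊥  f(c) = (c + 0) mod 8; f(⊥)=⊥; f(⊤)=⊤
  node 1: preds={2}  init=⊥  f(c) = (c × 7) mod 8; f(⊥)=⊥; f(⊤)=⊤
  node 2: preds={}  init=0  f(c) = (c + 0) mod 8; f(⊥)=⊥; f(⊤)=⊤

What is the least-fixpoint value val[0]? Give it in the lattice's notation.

Worklist (4 pops):
  #1 pop 0: in=⊥ → ⊥ (no change)
  #2 pop 1: in=0 → 0 (was ⊥); enqueue [0]
  #3 pop 2: in=⊥ → 0 (no change)
  #4 pop 0: in=0 → 0 (was ⊥); enqueue []

Fixpoint:
  val[0] = 0
  val[1] = 0
  val[2] = 0

0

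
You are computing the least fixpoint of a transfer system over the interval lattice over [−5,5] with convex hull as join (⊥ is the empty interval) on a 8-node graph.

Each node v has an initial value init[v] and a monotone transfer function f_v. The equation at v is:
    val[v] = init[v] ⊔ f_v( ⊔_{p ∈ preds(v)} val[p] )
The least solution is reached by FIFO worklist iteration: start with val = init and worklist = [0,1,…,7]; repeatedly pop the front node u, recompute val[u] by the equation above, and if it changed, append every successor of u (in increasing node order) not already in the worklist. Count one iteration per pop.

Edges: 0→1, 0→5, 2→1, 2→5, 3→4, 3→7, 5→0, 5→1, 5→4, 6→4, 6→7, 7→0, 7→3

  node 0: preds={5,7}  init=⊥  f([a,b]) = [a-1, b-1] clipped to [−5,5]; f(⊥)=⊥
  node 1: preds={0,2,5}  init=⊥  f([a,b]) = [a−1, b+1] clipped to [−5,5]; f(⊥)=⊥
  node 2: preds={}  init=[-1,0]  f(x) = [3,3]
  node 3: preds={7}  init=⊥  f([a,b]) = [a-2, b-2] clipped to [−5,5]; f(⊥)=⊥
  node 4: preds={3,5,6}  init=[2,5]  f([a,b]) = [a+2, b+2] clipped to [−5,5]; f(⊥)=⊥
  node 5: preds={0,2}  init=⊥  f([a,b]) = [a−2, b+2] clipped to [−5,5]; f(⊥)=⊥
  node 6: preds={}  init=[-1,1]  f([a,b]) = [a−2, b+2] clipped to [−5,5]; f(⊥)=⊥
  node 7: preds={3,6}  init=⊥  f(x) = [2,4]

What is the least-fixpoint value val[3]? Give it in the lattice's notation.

[0,2]

Worklist (19 pops):
  #1 pop 0: in=⊥ → ⊥ (no change)
  #2 pop 1: in=[-1,0] → [-2,1] (was ⊥); enqueue []
  #3 pop 2: in=⊥ → [-1,3] (was [-1,0]); enqueue [1]
  #4 pop 3: in=⊥ → ⊥ (no change)
  #5 pop 4: in=[-1,1] → [1,5] (was [2,5]); enqueue []
  #6 pop 5: in=[-1,3] → [-3,5] (was ⊥); enqueue [0,4]
  #7 pop 6: in=⊥ → [-1,1] (no change)
  #8 pop 7: in=[-1,1] → [2,4] (was ⊥); enqueue [3]
  #9 pop 1: in=[-3,5] → [-4,5] (was [-2,1]); enqueue []
  #10 pop 0: in=[-3,5] → [-4,4] (was ⊥); enqueue [1,5]
  #11 pop 4: in=[-3,5] → [-1,5] (was [1,5]); enqueue []
  #12 pop 3: in=[2,4] → [0,2] (was ⊥); enqueue [4,7]
  #13 pop 1: in=[-4,5] → [-5,5] (was [-4,5]); enqueue []
  #14 pop 5: in=[-4,4] → [-5,5] (was [-3,5]); enqueue [0,1]
  #15 pop 4: in=[-5,5] → [-3,5] (was [-1,5]); enqueue []
  #16 pop 7: in=[-1,2] → [2,4] (no change)
  #17 pop 0: in=[-5,5] → [-5,4] (was [-4,4]); enqueue [5]
  #18 pop 1: in=[-5,5] → [-5,5] (no change)
  #19 pop 5: in=[-5,4] → [-5,5] (no change)

Fixpoint:
  val[0] = [-5,4]
  val[1] = [-5,5]
  val[2] = [-1,3]
  val[3] = [0,2]
  val[4] = [-3,5]
  val[5] = [-5,5]
  val[6] = [-1,1]
  val[7] = [2,4]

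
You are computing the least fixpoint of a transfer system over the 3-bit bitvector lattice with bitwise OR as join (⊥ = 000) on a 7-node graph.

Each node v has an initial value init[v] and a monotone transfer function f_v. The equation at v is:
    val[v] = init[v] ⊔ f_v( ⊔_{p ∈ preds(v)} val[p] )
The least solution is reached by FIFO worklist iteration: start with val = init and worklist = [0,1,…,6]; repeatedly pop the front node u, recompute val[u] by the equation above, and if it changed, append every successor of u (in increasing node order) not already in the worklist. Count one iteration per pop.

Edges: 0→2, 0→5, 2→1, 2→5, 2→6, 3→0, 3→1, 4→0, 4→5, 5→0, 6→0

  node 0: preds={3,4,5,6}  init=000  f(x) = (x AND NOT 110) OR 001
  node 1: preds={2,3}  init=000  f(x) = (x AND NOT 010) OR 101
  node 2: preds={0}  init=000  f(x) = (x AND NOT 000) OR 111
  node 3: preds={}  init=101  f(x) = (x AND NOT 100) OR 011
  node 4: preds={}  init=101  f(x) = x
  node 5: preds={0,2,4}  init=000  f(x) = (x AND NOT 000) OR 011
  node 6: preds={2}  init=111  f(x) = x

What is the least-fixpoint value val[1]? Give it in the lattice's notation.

Trace (9 dequeues):
  [1] u=0 | in 111 | out 001 | prev 000 | push {}
  [2] u=1 | in 101 | out 101 | prev 000 | push {}
  [3] u=2 | in 001 | out 111 | prev 000 | push {1}
  [4] u=3 | in 000 | out 111 | prev 101 | push {0}
  [5] u=4 | in 000 | out 101 | ==
  [6] u=5 | in 111 | out 111 | prev 000 | push {}
  [7] u=6 | in 111 | out 111 | ==
  [8] u=1 | in 111 | out 101 | ==
  [9] u=0 | in 111 | out 001 | ==

Converged values:
  [0] 001
  [1] 101
  [2] 111
  [3] 111
  [4] 101
  [5] 111
  [6] 111

101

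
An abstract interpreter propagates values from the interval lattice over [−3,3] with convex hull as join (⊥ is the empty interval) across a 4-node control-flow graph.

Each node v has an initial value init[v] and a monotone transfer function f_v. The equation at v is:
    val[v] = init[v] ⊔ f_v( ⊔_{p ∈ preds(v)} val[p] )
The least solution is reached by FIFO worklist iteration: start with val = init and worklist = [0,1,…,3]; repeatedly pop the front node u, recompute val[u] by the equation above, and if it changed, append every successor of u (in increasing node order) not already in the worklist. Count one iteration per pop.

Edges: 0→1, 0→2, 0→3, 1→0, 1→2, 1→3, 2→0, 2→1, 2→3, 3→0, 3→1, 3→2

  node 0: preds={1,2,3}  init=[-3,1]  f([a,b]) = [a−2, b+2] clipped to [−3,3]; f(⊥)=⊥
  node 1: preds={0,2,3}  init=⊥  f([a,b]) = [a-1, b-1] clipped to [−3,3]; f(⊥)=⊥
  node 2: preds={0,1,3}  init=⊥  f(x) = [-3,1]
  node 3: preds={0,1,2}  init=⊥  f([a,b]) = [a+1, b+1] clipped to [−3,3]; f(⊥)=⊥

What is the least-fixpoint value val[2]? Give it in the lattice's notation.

[-3,1]

Worklist (11 pops):
  #1 pop 0: in=⊥ → [-3,1] (no change)
  #2 pop 1: in=[-3,1] → [-3,0] (was ⊥); enqueue [0]
  #3 pop 2: in=[-3,1] → [-3,1] (was ⊥); enqueue [1]
  #4 pop 3: in=[-3,1] → [-2,2] (was ⊥); enqueue [2]
  #5 pop 0: in=[-3,2] → [-3,3] (was [-3,1]); enqueue [3]
  #6 pop 1: in=[-3,3] → [-3,2] (was [-3,0]); enqueue [0]
  #7 pop 2: in=[-3,3] → [-3,1] (no change)
  #8 pop 3: in=[-3,3] → [-2,3] (was [-2,2]); enqueue [1,2]
  #9 pop 0: in=[-3,3] → [-3,3] (no change)
  #10 pop 1: in=[-3,3] → [-3,2] (no change)
  #11 pop 2: in=[-3,3] → [-3,1] (no change)

Fixpoint:
  val[0] = [-3,3]
  val[1] = [-3,2]
  val[2] = [-3,1]
  val[3] = [-2,3]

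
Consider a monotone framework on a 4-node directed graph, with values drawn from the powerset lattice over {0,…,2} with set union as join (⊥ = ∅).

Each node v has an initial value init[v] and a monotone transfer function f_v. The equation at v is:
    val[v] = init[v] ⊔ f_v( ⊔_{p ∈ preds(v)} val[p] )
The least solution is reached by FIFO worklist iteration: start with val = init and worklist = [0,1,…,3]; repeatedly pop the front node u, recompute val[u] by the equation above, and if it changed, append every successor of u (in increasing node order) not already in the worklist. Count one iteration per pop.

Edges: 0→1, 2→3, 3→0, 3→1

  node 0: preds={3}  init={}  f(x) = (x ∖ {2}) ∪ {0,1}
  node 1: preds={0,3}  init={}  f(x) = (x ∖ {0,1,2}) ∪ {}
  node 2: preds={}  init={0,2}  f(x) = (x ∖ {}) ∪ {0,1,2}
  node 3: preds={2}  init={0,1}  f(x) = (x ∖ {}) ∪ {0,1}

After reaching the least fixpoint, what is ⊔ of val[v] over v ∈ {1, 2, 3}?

{0,1,2}

Trace (6 dequeues):
  [1] u=0 | in {0,1} | out {0,1} | prev {} | push {}
  [2] u=1 | in {0,1} | out {} | ==
  [3] u=2 | in {} | out {0,1,2} | prev {0,2} | push {}
  [4] u=3 | in {0,1,2} | out {0,1,2} | prev {0,1} | push {0,1}
  [5] u=0 | in {0,1,2} | out {0,1} | ==
  [6] u=1 | in {0,1,2} | out {} | ==

Converged values:
  [0] {0,1}
  [1] {}
  [2] {0,1,2}
  [3] {0,1,2}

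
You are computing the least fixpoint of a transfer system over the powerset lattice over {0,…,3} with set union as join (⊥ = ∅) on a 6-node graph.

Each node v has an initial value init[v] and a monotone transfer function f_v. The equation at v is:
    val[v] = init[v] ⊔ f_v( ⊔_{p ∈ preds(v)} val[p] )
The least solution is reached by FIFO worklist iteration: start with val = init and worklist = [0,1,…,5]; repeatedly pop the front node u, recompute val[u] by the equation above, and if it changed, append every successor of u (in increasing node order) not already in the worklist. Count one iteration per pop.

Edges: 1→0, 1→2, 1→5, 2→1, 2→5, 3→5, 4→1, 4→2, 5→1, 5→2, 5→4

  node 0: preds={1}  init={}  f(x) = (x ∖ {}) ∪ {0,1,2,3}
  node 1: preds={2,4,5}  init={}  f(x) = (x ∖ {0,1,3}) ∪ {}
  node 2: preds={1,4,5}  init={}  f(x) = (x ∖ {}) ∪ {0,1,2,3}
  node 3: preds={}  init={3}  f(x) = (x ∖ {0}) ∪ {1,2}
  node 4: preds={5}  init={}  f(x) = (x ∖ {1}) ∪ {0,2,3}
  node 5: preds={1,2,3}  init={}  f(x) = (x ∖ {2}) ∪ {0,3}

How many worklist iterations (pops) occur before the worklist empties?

Trace (11 dequeues):
  [1] u=0 | in {} | out {0,1,2,3} | prev {} | push {}
  [2] u=1 | in {} | out {} | ==
  [3] u=2 | in {} | out {0,1,2,3} | prev {} | push {1}
  [4] u=3 | in {} | out {1,2,3} | prev {3} | push {}
  [5] u=4 | in {} | out {0,2,3} | prev {} | push {2}
  [6] u=5 | in {0,1,2,3} | out {0,1,3} | prev {} | push {4}
  [7] u=1 | in {0,1,2,3} | out {2} | prev {} | push {0,5}
  [8] u=2 | in {0,1,2,3} | out {0,1,2,3} | ==
  [9] u=4 | in {0,1,3} | out {0,2,3} | ==
  [10] u=0 | in {2} | out {0,1,2,3} | ==
  [11] u=5 | in {0,1,2,3} | out {0,1,3} | ==

Converged values:
  [0] {0,1,2,3}
  [1] {2}
  [2] {0,1,2,3}
  [3] {1,2,3}
  [4] {0,2,3}
  [5] {0,1,3}

11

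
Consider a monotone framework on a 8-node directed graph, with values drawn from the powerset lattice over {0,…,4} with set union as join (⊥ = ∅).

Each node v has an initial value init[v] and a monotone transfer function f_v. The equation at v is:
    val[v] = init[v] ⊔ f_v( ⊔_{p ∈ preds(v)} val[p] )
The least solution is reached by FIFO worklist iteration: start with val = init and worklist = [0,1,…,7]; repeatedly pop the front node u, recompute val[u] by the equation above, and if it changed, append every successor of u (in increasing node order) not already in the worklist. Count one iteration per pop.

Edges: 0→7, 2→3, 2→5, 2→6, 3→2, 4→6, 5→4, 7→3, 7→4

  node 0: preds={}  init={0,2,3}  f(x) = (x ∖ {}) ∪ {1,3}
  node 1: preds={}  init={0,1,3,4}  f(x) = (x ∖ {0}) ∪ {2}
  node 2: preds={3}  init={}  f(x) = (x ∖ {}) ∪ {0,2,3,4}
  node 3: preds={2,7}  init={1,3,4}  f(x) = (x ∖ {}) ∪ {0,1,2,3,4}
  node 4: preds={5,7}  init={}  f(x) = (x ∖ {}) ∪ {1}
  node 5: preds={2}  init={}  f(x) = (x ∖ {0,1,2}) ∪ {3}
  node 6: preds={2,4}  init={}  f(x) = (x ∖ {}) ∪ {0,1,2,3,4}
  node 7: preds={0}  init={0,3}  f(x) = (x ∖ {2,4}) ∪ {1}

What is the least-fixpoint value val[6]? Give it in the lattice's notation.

Iteration log — 12 steps:
  step 1. node 0  ⊔preds={}  new={0,1,2,3}  old={0,2,3}  +wl: 
  step 2. node 1  ⊔preds={}  new={0,1,2,3,4}  old={0,1,3,4}  +wl: 
  step 3. node 2  ⊔preds={1,3,4}  new={0,1,2,3,4}  old={}  +wl: 
  step 4. node 3  ⊔preds={0,1,2,3,4}  new={0,1,2,3,4}  old={1,3,4}  +wl: 2
  step 5. node 4  ⊔preds={0,3}  new={0,1,3}  old={}  +wl: 
  step 6. node 5  ⊔preds={0,1,2,3,4}  new={3,4}  old={}  +wl: 4
  step 7. node 6  ⊔preds={0,1,2,3,4}  new={0,1,2,3,4}  old={}  +wl: 
  step 8. node 7  ⊔preds={0,1,2,3}  new={0,1,3}  old={0,3}  +wl: 3
  step 9. node 2  ⊔preds={0,1,2,3,4}  new={0,1,2,3,4}  stable
  step 10. node 4  ⊔preds={0,1,3,4}  new={0,1,3,4}  old={0,1,3}  +wl: 6
  step 11. node 3  ⊔preds={0,1,2,3,4}  new={0,1,2,3,4}  stable
  step 12. node 6  ⊔preds={0,1,2,3,4}  new={0,1,2,3,4}  stable

Least fixpoint reached:
  node 0: {0,1,2,3}
  node 1: {0,1,2,3,4}
  node 2: {0,1,2,3,4}
  node 3: {0,1,2,3,4}
  node 4: {0,1,3,4}
  node 5: {3,4}
  node 6: {0,1,2,3,4}
  node 7: {0,1,3}

{0,1,2,3,4}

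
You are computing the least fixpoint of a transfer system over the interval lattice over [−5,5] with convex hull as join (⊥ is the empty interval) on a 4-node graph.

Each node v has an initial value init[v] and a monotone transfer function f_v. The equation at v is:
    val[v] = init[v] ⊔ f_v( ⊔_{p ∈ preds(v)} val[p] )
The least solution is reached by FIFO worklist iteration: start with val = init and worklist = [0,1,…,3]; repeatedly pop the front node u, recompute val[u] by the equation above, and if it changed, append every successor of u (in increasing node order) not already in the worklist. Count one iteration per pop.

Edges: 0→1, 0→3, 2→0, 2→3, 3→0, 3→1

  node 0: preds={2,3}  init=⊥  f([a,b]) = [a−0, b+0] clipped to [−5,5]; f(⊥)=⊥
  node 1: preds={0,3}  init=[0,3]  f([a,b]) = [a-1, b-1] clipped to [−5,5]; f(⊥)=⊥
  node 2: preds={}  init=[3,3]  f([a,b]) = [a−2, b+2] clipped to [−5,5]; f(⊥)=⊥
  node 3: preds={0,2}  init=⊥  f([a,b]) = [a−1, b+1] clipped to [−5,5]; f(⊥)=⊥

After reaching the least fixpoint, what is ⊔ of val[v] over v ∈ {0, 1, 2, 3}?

[-5,5]

Worklist (28 pops):
  #1 pop 0: in=[3,3] → [3,3] (was ⊥); enqueue []
  #2 pop 1: in=[3,3] → [0,3] (no change)
  #3 pop 2: in=⊥ → [3,3] (no change)
  #4 pop 3: in=[3,3] → [2,4] (was ⊥); enqueue [0,1]
  #5 pop 0: in=[2,4] → [2,4] (was [3,3]); enqueue [3]
  #6 pop 1: in=[2,4] → [0,3] (no change)
  #7 pop 3: in=[2,4] → [1,5] (was [2,4]); enqueue [0,1]
  #8 pop 0: in=[1,5] → [1,5] (was [2,4]); enqueue [3]
  #9 pop 1: in=[1,5] → [0,4] (was [0,3]); enqueue []
  #10 pop 3: in=[1,5] → [0,5] (was [1,5]); enqueue [0,1]
  #11 pop 0: in=[0,5] → [0,5] (was [1,5]); enqueue [3]
  #12 pop 1: in=[0,5] → [-1,4] (was [0,4]); enqueue []
  #13 pop 3: in=[0,5] → [-1,5] (was [0,5]); enqueue [0,1]
  #14 pop 0: in=[-1,5] → [-1,5] (was [0,5]); enqueue [3]
  #15 pop 1: in=[-1,5] → [-2,4] (was [-1,4]); enqueue []
  #16 pop 3: in=[-1,5] → [-2,5] (was [-1,5]); enqueue [0,1]
  #17 pop 0: in=[-2,5] → [-2,5] (was [-1,5]); enqueue [3]
  #18 pop 1: in=[-2,5] → [-3,4] (was [-2,4]); enqueue []
  #19 pop 3: in=[-2,5] → [-3,5] (was [-2,5]); enqueue [0,1]
  #20 pop 0: in=[-3,5] → [-3,5] (was [-2,5]); enqueue [3]
  #21 pop 1: in=[-3,5] → [-4,4] (was [-3,4]); enqueue []
  #22 pop 3: in=[-3,5] → [-4,5] (was [-3,5]); enqueue [0,1]
  #23 pop 0: in=[-4,5] → [-4,5] (was [-3,5]); enqueue [3]
  #24 pop 1: in=[-4,5] → [-5,4] (was [-4,4]); enqueue []
  #25 pop 3: in=[-4,5] → [-5,5] (was [-4,5]); enqueue [0,1]
  #26 pop 0: in=[-5,5] → [-5,5] (was [-4,5]); enqueue [3]
  #27 pop 1: in=[-5,5] → [-5,4] (no change)
  #28 pop 3: in=[-5,5] → [-5,5] (no change)

Fixpoint:
  val[0] = [-5,5]
  val[1] = [-5,4]
  val[2] = [3,3]
  val[3] = [-5,5]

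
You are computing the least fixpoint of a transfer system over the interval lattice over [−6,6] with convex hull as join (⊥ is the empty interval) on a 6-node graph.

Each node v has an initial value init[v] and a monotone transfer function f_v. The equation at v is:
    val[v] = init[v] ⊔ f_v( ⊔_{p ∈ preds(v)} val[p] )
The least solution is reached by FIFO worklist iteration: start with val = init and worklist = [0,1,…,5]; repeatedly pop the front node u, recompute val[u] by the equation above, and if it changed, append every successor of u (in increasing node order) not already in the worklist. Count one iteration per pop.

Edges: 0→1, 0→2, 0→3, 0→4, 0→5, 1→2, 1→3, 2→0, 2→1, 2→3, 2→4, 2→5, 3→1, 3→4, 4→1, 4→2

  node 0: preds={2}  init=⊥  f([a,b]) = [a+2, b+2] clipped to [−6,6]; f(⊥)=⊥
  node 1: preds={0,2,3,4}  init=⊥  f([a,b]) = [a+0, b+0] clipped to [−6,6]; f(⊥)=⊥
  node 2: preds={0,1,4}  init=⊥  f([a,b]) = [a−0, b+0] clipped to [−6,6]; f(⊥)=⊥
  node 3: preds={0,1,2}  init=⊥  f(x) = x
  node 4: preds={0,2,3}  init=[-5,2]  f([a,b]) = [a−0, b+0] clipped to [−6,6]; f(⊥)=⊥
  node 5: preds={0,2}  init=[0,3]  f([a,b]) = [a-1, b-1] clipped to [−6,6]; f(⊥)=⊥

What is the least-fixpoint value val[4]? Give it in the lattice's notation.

Trace (21 dequeues):
  [1] u=0 | in ⊥ | out ⊥ | ==
  [2] u=1 | in [-5,2] | out [-5,2] | prev ⊥ | push {}
  [3] u=2 | in [-5,2] | out [-5,2] | prev ⊥ | push {0,1}
  [4] u=3 | in [-5,2] | out [-5,2] | prev ⊥ | push {}
  [5] u=4 | in [-5,2] | out [-5,2] | ==
  [6] u=5 | in [-5,2] | out [-6,3] | prev [0,3] | push {}
  [7] u=0 | in [-5,2] | out [-3,4] | prev ⊥ | push {2,3,4,5}
  [8] u=1 | in [-5,4] | out [-5,4] | prev [-5,2] | push {}
  [9] u=2 | in [-5,4] | out [-5,4] | prev [-5,2] | push {0,1}
  [10] u=3 | in [-5,4] | out [-5,4] | prev [-5,2] | push {}
  [11] u=4 | in [-5,4] | out [-5,4] | prev [-5,2] | push {2}
  [12] u=5 | in [-5,4] | out [-6,3] | ==
  [13] u=0 | in [-5,4] | out [-3,6] | prev [-3,4] | push {3,4,5}
  [14] u=1 | in [-5,6] | out [-5,6] | prev [-5,4] | push {}
  [15] u=2 | in [-5,6] | out [-5,6] | prev [-5,4] | push {0,1}
  [16] u=3 | in [-5,6] | out [-5,6] | prev [-5,4] | push {}
  [17] u=4 | in [-5,6] | out [-5,6] | prev [-5,4] | push {2}
  [18] u=5 | in [-5,6] | out [-6,5] | prev [-6,3] | push {}
  [19] u=0 | in [-5,6] | out [-3,6] | ==
  [20] u=1 | in [-5,6] | out [-5,6] | ==
  [21] u=2 | in [-5,6] | out [-5,6] | ==

Converged values:
  [0] [-3,6]
  [1] [-5,6]
  [2] [-5,6]
  [3] [-5,6]
  [4] [-5,6]
  [5] [-6,5]

[-5,6]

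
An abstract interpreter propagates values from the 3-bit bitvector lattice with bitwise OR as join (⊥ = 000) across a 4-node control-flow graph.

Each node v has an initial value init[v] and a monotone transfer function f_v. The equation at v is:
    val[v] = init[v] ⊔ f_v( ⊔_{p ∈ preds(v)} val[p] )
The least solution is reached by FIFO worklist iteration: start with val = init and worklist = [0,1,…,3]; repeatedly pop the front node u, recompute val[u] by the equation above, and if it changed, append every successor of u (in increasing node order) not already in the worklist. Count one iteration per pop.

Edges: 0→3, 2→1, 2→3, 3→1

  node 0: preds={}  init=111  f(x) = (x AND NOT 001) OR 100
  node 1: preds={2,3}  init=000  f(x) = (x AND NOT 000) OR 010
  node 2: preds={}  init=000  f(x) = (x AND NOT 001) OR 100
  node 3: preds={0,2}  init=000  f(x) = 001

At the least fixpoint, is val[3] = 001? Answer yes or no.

Iteration log — 5 steps:
  step 1. node 0  ⊔preds=000  new=111  stable
  step 2. node 1  ⊔preds=000  new=010  old=000  +wl: 
  step 3. node 2  ⊔preds=000  new=100  old=000  +wl: 1
  step 4. node 3  ⊔preds=111  new=001  old=000  +wl: 
  step 5. node 1  ⊔preds=101  new=111  old=010  +wl: 

Least fixpoint reached:
  node 0: 111
  node 1: 111
  node 2: 100
  node 3: 001

yes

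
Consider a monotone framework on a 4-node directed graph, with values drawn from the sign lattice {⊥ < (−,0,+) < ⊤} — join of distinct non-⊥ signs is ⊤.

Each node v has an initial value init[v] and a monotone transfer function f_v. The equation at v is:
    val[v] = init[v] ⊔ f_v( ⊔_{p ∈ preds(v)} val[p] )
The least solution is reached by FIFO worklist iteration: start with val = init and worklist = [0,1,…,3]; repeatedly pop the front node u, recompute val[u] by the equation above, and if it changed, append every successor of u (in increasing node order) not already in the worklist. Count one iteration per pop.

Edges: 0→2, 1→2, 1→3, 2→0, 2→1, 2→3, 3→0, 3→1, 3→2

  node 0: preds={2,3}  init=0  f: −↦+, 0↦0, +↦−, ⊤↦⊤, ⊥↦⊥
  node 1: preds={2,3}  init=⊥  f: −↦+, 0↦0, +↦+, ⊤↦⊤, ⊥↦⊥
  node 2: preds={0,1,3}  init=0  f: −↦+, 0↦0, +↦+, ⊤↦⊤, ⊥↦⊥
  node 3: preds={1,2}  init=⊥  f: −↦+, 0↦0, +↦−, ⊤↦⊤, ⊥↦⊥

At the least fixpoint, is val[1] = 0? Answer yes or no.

yes

Trace (7 dequeues):
  [1] u=0 | in 0 | out 0 | ==
  [2] u=1 | in 0 | out 0 | prev ⊥ | push {}
  [3] u=2 | in 0 | out 0 | ==
  [4] u=3 | in 0 | out 0 | prev ⊥ | push {0,1,2}
  [5] u=0 | in 0 | out 0 | ==
  [6] u=1 | in 0 | out 0 | ==
  [7] u=2 | in 0 | out 0 | ==

Converged values:
  [0] 0
  [1] 0
  [2] 0
  [3] 0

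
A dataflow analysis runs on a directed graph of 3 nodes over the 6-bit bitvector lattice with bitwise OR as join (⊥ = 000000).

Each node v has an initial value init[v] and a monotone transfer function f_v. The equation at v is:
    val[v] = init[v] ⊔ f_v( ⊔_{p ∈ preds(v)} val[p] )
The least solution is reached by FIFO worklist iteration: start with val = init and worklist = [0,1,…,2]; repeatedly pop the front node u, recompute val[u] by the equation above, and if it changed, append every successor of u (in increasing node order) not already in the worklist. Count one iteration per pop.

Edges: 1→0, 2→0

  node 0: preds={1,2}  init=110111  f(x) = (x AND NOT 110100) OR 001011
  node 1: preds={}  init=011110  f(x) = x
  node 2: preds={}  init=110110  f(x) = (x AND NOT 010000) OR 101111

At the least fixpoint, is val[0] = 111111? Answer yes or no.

Trace (4 dequeues):
  [1] u=0 | in 111110 | out 111111 | prev 110111 | push {}
  [2] u=1 | in 000000 | out 011110 | ==
  [3] u=2 | in 000000 | out 111111 | prev 110110 | push {0}
  [4] u=0 | in 111111 | out 111111 | ==

Converged values:
  [0] 111111
  [1] 011110
  [2] 111111

yes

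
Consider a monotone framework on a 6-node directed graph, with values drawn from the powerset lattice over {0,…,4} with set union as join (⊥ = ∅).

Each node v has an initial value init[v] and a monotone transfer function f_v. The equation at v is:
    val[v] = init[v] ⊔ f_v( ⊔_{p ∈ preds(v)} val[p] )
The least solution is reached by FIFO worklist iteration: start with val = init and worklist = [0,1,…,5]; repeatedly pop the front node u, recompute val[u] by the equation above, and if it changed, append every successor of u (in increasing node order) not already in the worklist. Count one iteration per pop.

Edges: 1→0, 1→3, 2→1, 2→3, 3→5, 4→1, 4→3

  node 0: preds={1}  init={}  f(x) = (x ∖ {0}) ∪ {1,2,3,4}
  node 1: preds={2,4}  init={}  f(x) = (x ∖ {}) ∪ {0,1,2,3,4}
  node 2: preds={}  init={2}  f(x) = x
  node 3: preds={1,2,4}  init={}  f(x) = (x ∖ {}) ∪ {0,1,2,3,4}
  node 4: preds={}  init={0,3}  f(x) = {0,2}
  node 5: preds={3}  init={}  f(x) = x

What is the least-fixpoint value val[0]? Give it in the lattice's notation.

{1,2,3,4}

Iteration log — 9 steps:
  step 1. node 0  ⊔preds={}  new={1,2,3,4}  old={}  +wl: 
  step 2. node 1  ⊔preds={0,2,3}  new={0,1,2,3,4}  old={}  +wl: 0
  step 3. node 2  ⊔preds={}  new={2}  stable
  step 4. node 3  ⊔preds={0,1,2,3,4}  new={0,1,2,3,4}  old={}  +wl: 
  step 5. node 4  ⊔preds={}  new={0,2,3}  old={0,3}  +wl: 1,3
  step 6. node 5  ⊔preds={0,1,2,3,4}  new={0,1,2,3,4}  old={}  +wl: 
  step 7. node 0  ⊔preds={0,1,2,3,4}  new={1,2,3,4}  stable
  step 8. node 1  ⊔preds={0,2,3}  new={0,1,2,3,4}  stable
  step 9. node 3  ⊔preds={0,1,2,3,4}  new={0,1,2,3,4}  stable

Least fixpoint reached:
  node 0: {1,2,3,4}
  node 1: {0,1,2,3,4}
  node 2: {2}
  node 3: {0,1,2,3,4}
  node 4: {0,2,3}
  node 5: {0,1,2,3,4}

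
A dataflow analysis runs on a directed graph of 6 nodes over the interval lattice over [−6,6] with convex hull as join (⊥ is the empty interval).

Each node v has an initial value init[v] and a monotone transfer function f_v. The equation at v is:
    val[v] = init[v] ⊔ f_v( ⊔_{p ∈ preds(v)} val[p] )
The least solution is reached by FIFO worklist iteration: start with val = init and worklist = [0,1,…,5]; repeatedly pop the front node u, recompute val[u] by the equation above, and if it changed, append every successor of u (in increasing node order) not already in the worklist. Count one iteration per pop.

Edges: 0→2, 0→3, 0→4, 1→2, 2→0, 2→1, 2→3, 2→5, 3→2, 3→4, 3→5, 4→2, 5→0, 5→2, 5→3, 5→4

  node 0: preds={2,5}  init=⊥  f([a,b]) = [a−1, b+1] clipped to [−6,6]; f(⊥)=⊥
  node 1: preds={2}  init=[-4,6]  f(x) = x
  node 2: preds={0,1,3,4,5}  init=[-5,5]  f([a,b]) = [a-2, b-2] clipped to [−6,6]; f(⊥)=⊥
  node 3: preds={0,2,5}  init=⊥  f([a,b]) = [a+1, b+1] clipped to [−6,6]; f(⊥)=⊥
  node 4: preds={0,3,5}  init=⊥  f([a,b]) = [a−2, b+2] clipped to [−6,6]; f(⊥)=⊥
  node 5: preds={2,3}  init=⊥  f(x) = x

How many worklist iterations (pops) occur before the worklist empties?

Iteration log — 11 steps:
  step 1. node 0  ⊔preds=[-5,5]  new=[-6,6]  old=⊥  +wl: 
  step 2. node 1  ⊔preds=[-5,5]  new=[-5,6]  old=[-4,6]  +wl: 
  step 3. node 2  ⊔preds=[-6,6]  new=[-6,5]  old=[-5,5]  +wl: 0,1
  step 4. node 3  ⊔preds=[-6,6]  new=[-5,6]  old=⊥  +wl: 2
  step 5. node 4  ⊔preds=[-6,6]  new=[-6,6]  old=⊥  +wl: 
  step 6. node 5  ⊔preds=[-6,6]  new=[-6,6]  old=⊥  +wl: 3,4
  step 7. node 0  ⊔preds=[-6,6]  new=[-6,6]  stable
  step 8. node 1  ⊔preds=[-6,5]  new=[-6,6]  old=[-5,6]  +wl: 
  step 9. node 2  ⊔preds=[-6,6]  new=[-6,5]  stable
  step 10. node 3  ⊔preds=[-6,6]  new=[-5,6]  stable
  step 11. node 4  ⊔preds=[-6,6]  new=[-6,6]  stable

Least fixpoint reached:
  node 0: [-6,6]
  node 1: [-6,6]
  node 2: [-6,5]
  node 3: [-5,6]
  node 4: [-6,6]
  node 5: [-6,6]

11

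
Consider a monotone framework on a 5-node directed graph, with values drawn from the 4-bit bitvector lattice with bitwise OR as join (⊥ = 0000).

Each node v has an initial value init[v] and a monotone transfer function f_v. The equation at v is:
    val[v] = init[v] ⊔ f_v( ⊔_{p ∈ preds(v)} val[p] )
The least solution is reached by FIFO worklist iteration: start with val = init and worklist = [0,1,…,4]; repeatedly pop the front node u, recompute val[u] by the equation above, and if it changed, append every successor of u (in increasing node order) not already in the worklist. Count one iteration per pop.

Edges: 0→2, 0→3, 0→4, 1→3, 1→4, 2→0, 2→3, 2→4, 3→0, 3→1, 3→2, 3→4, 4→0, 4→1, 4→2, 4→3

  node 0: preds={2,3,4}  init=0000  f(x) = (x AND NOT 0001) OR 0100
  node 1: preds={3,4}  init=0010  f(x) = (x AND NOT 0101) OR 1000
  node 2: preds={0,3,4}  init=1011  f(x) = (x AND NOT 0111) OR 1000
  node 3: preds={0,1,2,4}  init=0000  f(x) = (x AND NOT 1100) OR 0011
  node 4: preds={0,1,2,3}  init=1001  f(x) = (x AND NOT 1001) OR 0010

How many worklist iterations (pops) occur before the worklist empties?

Trace (9 dequeues):
  [1] u=0 | in 1011 | out 1110 | prev 0000 | push {}
  [2] u=1 | in 1001 | out 1010 | prev 0010 | push {}
  [3] u=2 | in 1111 | out 1011 | ==
  [4] u=3 | in 1111 | out 0011 | prev 0000 | push {0,1,2}
  [5] u=4 | in 1111 | out 1111 | prev 1001 | push {3}
  [6] u=0 | in 1111 | out 1110 | ==
  [7] u=1 | in 1111 | out 1010 | ==
  [8] u=2 | in 1111 | out 1011 | ==
  [9] u=3 | in 1111 | out 0011 | ==

Converged values:
  [0] 1110
  [1] 1010
  [2] 1011
  [3] 0011
  [4] 1111

9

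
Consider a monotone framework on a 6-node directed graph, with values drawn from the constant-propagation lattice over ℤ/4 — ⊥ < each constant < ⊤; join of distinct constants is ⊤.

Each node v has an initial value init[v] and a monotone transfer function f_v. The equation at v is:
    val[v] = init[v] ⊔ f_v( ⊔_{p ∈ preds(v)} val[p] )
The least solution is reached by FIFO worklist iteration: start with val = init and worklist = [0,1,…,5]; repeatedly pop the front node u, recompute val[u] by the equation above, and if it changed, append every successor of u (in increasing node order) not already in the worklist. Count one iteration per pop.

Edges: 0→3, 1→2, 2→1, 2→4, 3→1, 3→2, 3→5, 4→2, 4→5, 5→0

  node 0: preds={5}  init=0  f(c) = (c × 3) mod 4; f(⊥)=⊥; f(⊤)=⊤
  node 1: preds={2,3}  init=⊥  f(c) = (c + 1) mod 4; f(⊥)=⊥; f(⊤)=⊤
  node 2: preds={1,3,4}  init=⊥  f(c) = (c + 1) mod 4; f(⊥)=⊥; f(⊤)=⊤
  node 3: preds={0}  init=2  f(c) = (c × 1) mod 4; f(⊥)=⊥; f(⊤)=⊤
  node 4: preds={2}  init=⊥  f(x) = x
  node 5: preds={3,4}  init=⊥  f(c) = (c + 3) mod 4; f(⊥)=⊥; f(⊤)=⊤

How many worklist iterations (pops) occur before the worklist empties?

10

Iteration log — 10 steps:
  step 1. node 0  ⊔preds=⊥  new=0  stable
  step 2. node 1  ⊔preds=2  new=3  old=⊥  +wl: 
  step 3. node 2  ⊔preds=⊤  new=⊤  old=⊥  +wl: 1
  step 4. node 3  ⊔preds=0  new=⊤  old=2  +wl: 2
  step 5. node 4  ⊔preds=⊤  new=⊤  old=⊥  +wl: 
  step 6. node 5  ⊔preds=⊤  new=⊤  old=⊥  +wl: 0
  step 7. node 1  ⊔preds=⊤  new=⊤  old=3  +wl: 
  step 8. node 2  ⊔preds=⊤  new=⊤  stable
  step 9. node 0  ⊔preds=⊤  new=⊤  old=0  +wl: 3
  step 10. node 3  ⊔preds=⊤  new=⊤  stable

Least fixpoint reached:
  node 0: ⊤
  node 1: ⊤
  node 2: ⊤
  node 3: ⊤
  node 4: ⊤
  node 5: ⊤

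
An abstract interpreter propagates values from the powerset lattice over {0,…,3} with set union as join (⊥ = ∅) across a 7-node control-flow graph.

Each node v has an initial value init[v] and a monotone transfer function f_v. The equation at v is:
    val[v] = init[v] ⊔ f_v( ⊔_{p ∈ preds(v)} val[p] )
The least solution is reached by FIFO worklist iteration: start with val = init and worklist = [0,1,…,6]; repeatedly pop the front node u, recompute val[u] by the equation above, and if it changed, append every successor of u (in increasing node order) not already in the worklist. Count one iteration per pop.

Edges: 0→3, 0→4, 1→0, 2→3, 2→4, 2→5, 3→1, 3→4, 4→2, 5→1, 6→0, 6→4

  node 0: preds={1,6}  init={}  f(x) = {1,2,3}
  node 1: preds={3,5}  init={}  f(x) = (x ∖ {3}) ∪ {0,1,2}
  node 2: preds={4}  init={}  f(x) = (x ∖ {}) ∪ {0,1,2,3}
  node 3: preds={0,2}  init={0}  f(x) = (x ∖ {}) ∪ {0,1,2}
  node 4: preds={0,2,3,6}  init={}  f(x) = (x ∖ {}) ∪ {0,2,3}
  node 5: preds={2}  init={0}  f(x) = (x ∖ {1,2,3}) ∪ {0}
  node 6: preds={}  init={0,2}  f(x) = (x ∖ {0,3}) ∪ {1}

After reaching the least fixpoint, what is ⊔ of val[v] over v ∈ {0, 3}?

Worklist (11 pops):
  #1 pop 0: in={0,2} → {1,2,3} (was {}); enqueue []
  #2 pop 1: in={0} → {0,1,2} (was {}); enqueue [0]
  #3 pop 2: in={} → {0,1,2,3} (was {}); enqueue []
  #4 pop 3: in={0,1,2,3} → {0,1,2,3} (was {0}); enqueue [1]
  #5 pop 4: in={0,1,2,3} → {0,1,2,3} (was {}); enqueue [2]
  #6 pop 5: in={0,1,2,3} → {0} (no change)
  #7 pop 6: in={} → {0,1,2} (was {0,2}); enqueue [4]
  #8 pop 0: in={0,1,2} → {1,2,3} (no change)
  #9 pop 1: in={0,1,2,3} → {0,1,2} (no change)
  #10 pop 2: in={0,1,2,3} → {0,1,2,3} (no change)
  #11 pop 4: in={0,1,2,3} → {0,1,2,3} (no change)

Fixpoint:
  val[0] = {1,2,3}
  val[1] = {0,1,2}
  val[2] = {0,1,2,3}
  val[3] = {0,1,2,3}
  val[4] = {0,1,2,3}
  val[5] = {0}
  val[6] = {0,1,2}

{0,1,2,3}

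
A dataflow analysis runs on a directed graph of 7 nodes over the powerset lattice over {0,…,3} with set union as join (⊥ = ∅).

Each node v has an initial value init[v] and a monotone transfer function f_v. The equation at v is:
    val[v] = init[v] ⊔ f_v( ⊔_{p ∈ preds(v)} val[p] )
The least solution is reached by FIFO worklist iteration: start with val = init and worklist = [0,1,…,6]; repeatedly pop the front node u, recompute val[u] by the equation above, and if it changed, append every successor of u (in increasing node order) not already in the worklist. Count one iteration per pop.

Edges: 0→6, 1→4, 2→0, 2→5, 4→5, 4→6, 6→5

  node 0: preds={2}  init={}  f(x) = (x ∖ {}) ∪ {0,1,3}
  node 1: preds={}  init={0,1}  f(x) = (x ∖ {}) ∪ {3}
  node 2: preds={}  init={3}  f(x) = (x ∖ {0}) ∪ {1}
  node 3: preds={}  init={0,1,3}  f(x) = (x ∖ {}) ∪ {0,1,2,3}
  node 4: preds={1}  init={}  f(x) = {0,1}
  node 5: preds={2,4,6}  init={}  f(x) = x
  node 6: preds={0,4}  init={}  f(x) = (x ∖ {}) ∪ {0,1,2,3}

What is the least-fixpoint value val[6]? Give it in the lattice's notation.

{0,1,2,3}

Iteration log — 9 steps:
  step 1. node 0  ⊔preds={3}  new={0,1,3}  old={}  +wl: 
  step 2. node 1  ⊔preds={}  new={0,1,3}  old={0,1}  +wl: 
  step 3. node 2  ⊔preds={}  new={1,3}  old={3}  +wl: 0
  step 4. node 3  ⊔preds={}  new={0,1,2,3}  old={0,1,3}  +wl: 
  step 5. node 4  ⊔preds={0,1,3}  new={0,1}  old={}  +wl: 
  step 6. node 5  ⊔preds={0,1,3}  new={0,1,3}  old={}  +wl: 
  step 7. node 6  ⊔preds={0,1,3}  new={0,1,2,3}  old={}  +wl: 5
  step 8. node 0  ⊔preds={1,3}  new={0,1,3}  stable
  step 9. node 5  ⊔preds={0,1,2,3}  new={0,1,2,3}  old={0,1,3}  +wl: 

Least fixpoint reached:
  node 0: {0,1,3}
  node 1: {0,1,3}
  node 2: {1,3}
  node 3: {0,1,2,3}
  node 4: {0,1}
  node 5: {0,1,2,3}
  node 6: {0,1,2,3}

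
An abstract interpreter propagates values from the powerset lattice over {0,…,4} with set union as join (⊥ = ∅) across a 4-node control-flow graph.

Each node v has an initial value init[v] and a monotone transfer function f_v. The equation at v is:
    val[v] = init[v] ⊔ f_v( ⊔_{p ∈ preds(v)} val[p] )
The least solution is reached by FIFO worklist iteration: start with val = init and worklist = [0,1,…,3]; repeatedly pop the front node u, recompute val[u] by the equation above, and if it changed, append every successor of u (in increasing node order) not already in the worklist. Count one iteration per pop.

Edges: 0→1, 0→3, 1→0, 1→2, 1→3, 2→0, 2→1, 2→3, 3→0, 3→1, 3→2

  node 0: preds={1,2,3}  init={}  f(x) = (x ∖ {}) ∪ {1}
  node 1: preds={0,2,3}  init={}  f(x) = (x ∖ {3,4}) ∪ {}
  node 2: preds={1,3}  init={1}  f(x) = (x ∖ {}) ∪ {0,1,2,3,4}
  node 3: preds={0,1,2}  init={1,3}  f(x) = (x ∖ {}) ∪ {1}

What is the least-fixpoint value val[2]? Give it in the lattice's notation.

Iteration log — 9 steps:
  step 1. node 0  ⊔preds={1,3}  new={1,3}  old={}  +wl: 
  step 2. node 1  ⊔preds={1,3}  new={1}  old={}  +wl: 0
  step 3. node 2  ⊔preds={1,3}  new={0,1,2,3,4}  old={1}  +wl: 1
  step 4. node 3  ⊔preds={0,1,2,3,4}  new={0,1,2,3,4}  old={1,3}  +wl: 2
  step 5. node 0  ⊔preds={0,1,2,3,4}  new={0,1,2,3,4}  old={1,3}  +wl: 3
  step 6. node 1  ⊔preds={0,1,2,3,4}  new={0,1,2}  old={1}  +wl: 0
  step 7. node 2  ⊔preds={0,1,2,3,4}  new={0,1,2,3,4}  stable
  step 8. node 3  ⊔preds={0,1,2,3,4}  new={0,1,2,3,4}  stable
  step 9. node 0  ⊔preds={0,1,2,3,4}  new={0,1,2,3,4}  stable

Least fixpoint reached:
  node 0: {0,1,2,3,4}
  node 1: {0,1,2}
  node 2: {0,1,2,3,4}
  node 3: {0,1,2,3,4}

{0,1,2,3,4}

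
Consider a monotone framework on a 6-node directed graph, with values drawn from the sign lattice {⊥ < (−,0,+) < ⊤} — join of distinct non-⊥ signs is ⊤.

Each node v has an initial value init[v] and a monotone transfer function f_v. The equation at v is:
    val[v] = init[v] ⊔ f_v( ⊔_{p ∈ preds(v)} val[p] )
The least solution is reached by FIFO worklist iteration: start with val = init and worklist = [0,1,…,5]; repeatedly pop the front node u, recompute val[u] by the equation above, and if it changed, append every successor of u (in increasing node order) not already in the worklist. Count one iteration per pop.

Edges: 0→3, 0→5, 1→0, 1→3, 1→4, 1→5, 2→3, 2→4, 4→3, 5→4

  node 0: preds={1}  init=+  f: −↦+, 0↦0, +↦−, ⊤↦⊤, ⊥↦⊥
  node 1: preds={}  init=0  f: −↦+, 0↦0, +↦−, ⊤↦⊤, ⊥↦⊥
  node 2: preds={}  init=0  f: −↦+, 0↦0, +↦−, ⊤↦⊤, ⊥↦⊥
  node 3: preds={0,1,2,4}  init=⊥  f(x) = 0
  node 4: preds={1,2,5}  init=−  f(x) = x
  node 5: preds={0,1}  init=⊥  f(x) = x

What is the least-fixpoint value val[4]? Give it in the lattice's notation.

⊤

Worklist (8 pops):
  #1 pop 0: in=0 → ⊤ (was +); enqueue []
  #2 pop 1: in=⊥ → 0 (no change)
  #3 pop 2: in=⊥ → 0 (no change)
  #4 pop 3: in=⊤ → 0 (was ⊥); enqueue []
  #5 pop 4: in=0 → ⊤ (was −); enqueue [3]
  #6 pop 5: in=⊤ → ⊤ (was ⊥); enqueue [4]
  #7 pop 3: in=⊤ → 0 (no change)
  #8 pop 4: in=⊤ → ⊤ (no change)

Fixpoint:
  val[0] = ⊤
  val[1] = 0
  val[2] = 0
  val[3] = 0
  val[4] = ⊤
  val[5] = ⊤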